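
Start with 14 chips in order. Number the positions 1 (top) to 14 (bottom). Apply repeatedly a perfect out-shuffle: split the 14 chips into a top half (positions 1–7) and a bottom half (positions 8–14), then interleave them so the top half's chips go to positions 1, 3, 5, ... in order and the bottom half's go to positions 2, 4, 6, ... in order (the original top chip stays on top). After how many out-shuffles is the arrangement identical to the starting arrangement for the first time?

The out-shuffle permutes the 14 positions with cycle lengths [1, 1, 12].
Every chip is home exactly when every cycle has completed a whole number of laps, i.e. after lcm(1, 12) = 12 out-shuffles.

12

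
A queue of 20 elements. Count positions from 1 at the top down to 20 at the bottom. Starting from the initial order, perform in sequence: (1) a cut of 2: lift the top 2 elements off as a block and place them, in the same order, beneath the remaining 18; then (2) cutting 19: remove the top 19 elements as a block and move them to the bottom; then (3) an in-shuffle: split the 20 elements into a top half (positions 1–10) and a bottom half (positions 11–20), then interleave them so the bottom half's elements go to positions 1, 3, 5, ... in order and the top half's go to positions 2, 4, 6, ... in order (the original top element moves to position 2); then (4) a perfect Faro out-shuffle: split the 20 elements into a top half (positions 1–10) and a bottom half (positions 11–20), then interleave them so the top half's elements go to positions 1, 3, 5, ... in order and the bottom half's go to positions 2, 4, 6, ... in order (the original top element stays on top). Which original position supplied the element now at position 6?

Undo the operations in reverse order, starting from position 6:
  undo op 4 (out-shuffle, from bottom half): 6 ← 13
  undo op 3 (in-shuffle, from bottom half): 13 ← 17
  undo op 2 (cut 19): 17 ← 16
  undo op 1 (cut 2): 16 ← 18
So the element at position 6 came from original position 18.

18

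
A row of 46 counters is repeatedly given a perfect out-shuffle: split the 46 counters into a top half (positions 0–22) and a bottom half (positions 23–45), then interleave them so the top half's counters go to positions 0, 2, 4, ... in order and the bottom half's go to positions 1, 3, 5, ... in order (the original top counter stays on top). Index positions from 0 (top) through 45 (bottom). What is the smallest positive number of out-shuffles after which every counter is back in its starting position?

The out-shuffle permutes the 46 positions with cycle lengths [1, 1, 2, 4, 4, 4, 6, 12, 12].
Every counter is home exactly when every cycle has completed a whole number of laps, i.e. after lcm(1, 2, 4, 6, 12) = 12 out-shuffles.

12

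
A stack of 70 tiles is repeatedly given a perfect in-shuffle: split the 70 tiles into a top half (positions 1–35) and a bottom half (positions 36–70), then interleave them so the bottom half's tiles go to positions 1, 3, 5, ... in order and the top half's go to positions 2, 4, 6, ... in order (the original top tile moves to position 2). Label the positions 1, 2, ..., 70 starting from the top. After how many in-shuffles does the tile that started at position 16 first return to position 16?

Follow position 16 under repeated in-shuffles:
16 → 32 → 64 → 57 → 43 → 15 → 30 → 60 → ... → 16 (length 35)
It first returns after 35 in-shuffles.

35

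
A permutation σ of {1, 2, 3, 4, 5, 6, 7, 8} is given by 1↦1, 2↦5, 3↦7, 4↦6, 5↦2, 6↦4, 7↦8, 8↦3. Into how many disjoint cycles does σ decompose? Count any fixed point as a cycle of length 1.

4

Cycle decomposition: (1) (2 5) (3 7 8) (4 6).
4 cycles.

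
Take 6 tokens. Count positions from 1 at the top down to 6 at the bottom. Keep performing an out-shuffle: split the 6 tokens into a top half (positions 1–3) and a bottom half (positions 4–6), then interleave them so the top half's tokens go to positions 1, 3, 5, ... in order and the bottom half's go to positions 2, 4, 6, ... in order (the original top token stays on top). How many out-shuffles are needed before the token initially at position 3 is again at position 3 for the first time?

Follow position 3 under repeated out-shuffles:
3 → 5 → 4 → 2 → 3
It first returns after 4 out-shuffles.

4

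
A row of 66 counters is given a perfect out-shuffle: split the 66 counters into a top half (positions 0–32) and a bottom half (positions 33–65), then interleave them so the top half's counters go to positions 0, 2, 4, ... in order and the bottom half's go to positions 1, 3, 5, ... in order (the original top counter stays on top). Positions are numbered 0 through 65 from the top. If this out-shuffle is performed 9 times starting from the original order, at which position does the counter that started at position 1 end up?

Track the counter's position through each out-shuffle:
1 → 2 → 4 → 8 → 16 → 32 → 64 → 63 → 61 → 57

57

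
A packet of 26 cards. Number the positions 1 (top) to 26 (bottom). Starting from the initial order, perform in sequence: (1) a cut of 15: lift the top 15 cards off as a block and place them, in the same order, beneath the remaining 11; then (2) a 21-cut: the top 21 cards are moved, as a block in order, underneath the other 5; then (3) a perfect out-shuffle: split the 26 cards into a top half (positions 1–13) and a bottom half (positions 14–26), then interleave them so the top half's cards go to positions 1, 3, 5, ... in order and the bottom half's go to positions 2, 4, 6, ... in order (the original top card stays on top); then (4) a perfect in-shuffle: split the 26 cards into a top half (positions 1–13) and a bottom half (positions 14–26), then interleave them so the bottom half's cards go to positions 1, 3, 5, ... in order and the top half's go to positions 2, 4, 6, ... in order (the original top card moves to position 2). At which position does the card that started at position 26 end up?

12

Track the card from position 26 forward through each operation:
  after op 1 (cut 15): 26 → 11
  after op 2 (cut 21): 11 → 16
  after op 3 (out-shuffle): 16 → 6
  after op 4 (in-shuffle): 6 → 12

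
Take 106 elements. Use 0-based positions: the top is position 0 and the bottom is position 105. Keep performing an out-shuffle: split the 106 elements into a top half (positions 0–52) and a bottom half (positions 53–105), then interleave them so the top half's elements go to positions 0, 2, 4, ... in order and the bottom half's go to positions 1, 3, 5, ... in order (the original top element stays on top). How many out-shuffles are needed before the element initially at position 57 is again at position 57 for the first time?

12

Follow position 57 under repeated out-shuffles:
57 → 9 → 18 → 36 → 72 → 39 → 78 → 51 → 102 → 99 → 93 → 81 → 57
It first returns after 12 out-shuffles.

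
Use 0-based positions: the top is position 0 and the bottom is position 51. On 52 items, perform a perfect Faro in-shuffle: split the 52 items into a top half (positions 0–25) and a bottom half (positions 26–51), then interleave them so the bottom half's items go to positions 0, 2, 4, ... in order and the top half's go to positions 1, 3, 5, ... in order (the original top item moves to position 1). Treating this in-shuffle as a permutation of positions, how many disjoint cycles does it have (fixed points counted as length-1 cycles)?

1

Trace each unvisited position around until it returns:
(0 1 3 7 15 31 ... len 52)
1 cycle in total.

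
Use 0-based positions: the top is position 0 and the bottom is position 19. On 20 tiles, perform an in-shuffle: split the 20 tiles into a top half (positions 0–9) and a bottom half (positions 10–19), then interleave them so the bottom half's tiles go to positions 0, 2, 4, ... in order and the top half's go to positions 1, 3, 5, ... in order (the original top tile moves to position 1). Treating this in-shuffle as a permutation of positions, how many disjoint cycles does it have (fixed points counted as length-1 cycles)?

Trace each unvisited position around until it returns:
(0 1 3 7 15 10) (2 5 11) (4 9 19 18 16 12) (6 13) (8 17 14)
5 cycles in total.

5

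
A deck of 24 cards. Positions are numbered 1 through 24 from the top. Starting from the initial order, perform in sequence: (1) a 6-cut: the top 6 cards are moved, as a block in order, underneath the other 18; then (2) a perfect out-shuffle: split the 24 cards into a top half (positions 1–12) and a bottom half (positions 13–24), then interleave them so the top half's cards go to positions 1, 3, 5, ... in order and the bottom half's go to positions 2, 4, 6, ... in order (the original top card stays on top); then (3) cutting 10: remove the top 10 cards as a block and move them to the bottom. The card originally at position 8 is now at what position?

Track the card from position 8 forward through each operation:
  after op 1 (cut 6): 8 → 2
  after op 2 (out-shuffle): 2 → 3
  after op 3 (cut 10): 3 → 17

17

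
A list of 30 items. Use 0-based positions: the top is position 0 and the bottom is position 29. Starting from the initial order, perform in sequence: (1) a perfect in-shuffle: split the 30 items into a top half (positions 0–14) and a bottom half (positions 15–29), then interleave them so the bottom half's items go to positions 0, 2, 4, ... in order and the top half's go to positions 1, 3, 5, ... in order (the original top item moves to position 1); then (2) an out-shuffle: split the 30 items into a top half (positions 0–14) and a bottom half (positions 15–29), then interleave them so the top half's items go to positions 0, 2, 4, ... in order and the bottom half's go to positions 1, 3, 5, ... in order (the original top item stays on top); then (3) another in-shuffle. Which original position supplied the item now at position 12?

Undo the operations in reverse order, starting from position 12:
  undo op 3 (in-shuffle, from bottom half): 12 ← 21
  undo op 2 (out-shuffle, from bottom half): 21 ← 25
  undo op 1 (in-shuffle, from top half): 25 ← 12
So the item at position 12 came from original position 12.

12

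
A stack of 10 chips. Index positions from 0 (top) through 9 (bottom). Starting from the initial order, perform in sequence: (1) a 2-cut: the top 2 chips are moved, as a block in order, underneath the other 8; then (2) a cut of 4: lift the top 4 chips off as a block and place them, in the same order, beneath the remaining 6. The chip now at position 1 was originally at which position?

Undo the operations in reverse order, starting from position 1:
  undo op 2 (cut 4): 1 ← 5
  undo op 1 (cut 2): 5 ← 7
So the chip at position 1 came from original position 7.

7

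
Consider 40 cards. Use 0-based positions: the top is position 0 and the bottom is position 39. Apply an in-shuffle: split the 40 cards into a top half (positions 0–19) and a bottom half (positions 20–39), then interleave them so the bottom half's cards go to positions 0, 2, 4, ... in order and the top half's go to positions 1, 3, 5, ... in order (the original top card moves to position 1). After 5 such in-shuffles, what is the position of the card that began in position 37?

26

Track the card's position through each in-shuffle:
37 → 34 → 28 → 16 → 33 → 26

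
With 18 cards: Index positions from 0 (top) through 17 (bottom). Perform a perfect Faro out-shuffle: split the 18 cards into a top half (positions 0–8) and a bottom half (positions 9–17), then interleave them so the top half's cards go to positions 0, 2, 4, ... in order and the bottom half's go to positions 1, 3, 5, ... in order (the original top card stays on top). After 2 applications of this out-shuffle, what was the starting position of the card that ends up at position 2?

9

Work backwards from position 2, undoing one out-shuffle at a time:
2 ← 1 ← 9
So the card now at position 2 started at position 9.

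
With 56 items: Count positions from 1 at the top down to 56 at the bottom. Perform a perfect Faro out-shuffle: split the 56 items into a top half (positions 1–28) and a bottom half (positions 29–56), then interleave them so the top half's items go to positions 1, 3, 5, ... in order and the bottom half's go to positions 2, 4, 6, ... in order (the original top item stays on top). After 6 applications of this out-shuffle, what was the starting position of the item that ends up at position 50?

37

Work backwards from position 50, undoing one out-shuffle at a time:
50 ← 53 ← 27 ← 14 ← 35 ← 18 ← 37
So the item now at position 50 started at position 37.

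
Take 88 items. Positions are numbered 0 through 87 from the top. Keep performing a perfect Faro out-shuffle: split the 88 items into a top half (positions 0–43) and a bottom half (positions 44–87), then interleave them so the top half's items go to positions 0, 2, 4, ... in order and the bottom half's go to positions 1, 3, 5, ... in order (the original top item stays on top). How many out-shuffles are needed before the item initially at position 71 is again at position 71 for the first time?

Follow position 71 under repeated out-shuffles:
71 → 55 → 23 → 46 → 5 → 10 → 20 → 40 → ... → 71 (length 28)
It first returns after 28 out-shuffles.

28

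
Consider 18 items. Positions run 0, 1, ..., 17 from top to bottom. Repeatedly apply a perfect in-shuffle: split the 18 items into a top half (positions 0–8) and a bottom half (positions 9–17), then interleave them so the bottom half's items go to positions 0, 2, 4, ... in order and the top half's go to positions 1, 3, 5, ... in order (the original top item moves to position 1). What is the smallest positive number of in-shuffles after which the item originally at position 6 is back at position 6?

Follow position 6 under repeated in-shuffles:
6 → 13 → 8 → 17 → 16 → 14 → 10 → 2 → 5 → 11 → 4 → 9 → 0 → 1 → 3 → 7 → 15 → 12 → 6
It first returns after 18 in-shuffles.

18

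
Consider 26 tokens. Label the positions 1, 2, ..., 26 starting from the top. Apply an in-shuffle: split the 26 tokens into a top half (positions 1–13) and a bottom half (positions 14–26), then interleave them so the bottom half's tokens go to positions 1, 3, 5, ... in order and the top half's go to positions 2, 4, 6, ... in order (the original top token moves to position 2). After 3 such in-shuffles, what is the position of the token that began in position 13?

Track the token's position through each in-shuffle:
13 → 26 → 25 → 23

23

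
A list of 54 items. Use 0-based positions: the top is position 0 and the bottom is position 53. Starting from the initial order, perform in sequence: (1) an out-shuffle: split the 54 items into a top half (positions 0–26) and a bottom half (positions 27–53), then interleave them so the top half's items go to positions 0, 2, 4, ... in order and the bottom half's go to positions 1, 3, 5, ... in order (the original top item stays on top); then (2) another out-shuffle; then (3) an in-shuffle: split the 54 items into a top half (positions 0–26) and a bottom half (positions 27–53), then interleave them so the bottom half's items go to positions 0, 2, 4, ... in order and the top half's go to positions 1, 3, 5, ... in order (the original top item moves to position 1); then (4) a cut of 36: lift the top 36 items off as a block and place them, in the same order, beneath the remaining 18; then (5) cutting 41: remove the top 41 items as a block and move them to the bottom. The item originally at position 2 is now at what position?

48

Track the item from position 2 forward through each operation:
  after op 1 (out-shuffle): 2 → 4
  after op 2 (out-shuffle): 4 → 8
  after op 3 (in-shuffle): 8 → 17
  after op 4 (cut 36): 17 → 35
  after op 5 (cut 41): 35 → 48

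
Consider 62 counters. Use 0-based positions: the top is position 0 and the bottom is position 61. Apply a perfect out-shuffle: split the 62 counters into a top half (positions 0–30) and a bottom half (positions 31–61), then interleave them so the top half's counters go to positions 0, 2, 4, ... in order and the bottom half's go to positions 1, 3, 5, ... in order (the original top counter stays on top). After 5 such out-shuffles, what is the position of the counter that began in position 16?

24

Track the counter's position through each out-shuffle:
16 → 32 → 3 → 6 → 12 → 24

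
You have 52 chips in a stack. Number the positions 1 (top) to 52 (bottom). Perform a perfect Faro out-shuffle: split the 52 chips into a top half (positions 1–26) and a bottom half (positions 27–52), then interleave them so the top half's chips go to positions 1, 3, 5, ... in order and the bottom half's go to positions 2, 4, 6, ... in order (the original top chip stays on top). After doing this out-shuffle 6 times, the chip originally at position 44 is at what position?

Track the chip's position through each out-shuffle:
44 → 36 → 20 → 39 → 26 → 51 → 50

50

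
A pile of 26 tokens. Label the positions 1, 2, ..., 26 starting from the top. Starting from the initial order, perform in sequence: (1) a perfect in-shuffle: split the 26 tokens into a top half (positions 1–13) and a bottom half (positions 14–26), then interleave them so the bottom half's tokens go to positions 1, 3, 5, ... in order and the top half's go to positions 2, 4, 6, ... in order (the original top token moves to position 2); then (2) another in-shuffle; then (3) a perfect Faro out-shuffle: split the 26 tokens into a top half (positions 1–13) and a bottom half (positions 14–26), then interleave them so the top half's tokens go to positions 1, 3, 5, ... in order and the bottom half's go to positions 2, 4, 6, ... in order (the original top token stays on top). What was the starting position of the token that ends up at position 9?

8

Undo the operations in reverse order, starting from position 9:
  undo op 3 (out-shuffle, from top half): 9 ← 5
  undo op 2 (in-shuffle, from bottom half): 5 ← 16
  undo op 1 (in-shuffle, from top half): 16 ← 8
So the token at position 9 came from original position 8.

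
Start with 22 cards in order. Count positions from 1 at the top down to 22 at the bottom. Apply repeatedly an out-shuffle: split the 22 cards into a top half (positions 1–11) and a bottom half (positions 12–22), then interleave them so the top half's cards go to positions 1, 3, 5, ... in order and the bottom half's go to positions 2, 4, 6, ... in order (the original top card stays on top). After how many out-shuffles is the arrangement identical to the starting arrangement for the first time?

The out-shuffle permutes the 22 positions with cycle lengths [1, 1, 2, 3, 3, 6, 6].
Every card is home exactly when every cycle has completed a whole number of laps, i.e. after lcm(1, 2, 3, 6) = 6 out-shuffles.

6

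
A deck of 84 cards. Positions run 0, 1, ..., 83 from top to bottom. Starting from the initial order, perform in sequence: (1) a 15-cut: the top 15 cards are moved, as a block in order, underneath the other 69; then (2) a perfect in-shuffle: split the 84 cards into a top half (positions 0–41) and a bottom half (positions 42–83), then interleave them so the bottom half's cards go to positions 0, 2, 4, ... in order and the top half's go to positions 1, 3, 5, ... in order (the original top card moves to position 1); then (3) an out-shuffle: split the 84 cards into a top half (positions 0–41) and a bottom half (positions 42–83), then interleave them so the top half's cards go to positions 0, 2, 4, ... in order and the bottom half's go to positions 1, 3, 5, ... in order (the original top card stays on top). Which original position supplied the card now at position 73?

12

Undo the operations in reverse order, starting from position 73:
  undo op 3 (out-shuffle, from bottom half): 73 ← 78
  undo op 2 (in-shuffle, from bottom half): 78 ← 81
  undo op 1 (cut 15): 81 ← 12
So the card at position 73 came from original position 12.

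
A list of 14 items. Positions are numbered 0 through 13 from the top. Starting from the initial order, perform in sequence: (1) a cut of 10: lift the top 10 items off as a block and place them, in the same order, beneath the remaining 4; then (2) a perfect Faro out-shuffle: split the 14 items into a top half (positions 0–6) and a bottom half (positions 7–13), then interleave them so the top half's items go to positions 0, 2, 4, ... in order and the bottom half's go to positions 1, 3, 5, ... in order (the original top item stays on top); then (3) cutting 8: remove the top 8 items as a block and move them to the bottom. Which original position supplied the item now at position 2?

1

Undo the operations in reverse order, starting from position 2:
  undo op 3 (cut 8): 2 ← 10
  undo op 2 (out-shuffle, from top half): 10 ← 5
  undo op 1 (cut 10): 5 ← 1
So the item at position 2 came from original position 1.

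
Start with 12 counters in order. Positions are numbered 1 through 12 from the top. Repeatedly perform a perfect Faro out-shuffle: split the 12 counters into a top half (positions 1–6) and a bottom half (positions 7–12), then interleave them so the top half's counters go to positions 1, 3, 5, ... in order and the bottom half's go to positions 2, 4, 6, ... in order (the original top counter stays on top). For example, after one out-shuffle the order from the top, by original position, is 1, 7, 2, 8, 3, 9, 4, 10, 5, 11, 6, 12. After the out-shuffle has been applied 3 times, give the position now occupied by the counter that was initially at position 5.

Track the counter's position through each out-shuffle:
5 → 9 → 6 → 11

11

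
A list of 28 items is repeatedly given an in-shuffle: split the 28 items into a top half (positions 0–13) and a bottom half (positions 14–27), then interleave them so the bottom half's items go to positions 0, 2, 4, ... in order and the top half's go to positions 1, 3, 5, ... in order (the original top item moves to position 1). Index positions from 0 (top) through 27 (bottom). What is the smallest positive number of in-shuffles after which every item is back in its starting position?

28

The in-shuffle permutes the 28 positions with cycle lengths [28].
Every item is home exactly when every cycle has completed a whole number of laps, i.e. after lcm(28) = 28 in-shuffles.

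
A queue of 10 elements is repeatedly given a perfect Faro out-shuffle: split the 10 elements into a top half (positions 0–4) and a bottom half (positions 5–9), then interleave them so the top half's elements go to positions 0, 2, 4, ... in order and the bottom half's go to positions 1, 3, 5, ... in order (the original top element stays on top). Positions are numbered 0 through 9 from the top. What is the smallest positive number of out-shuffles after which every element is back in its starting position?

6

The out-shuffle permutes the 10 positions with cycle lengths [1, 1, 2, 6].
Every element is home exactly when every cycle has completed a whole number of laps, i.e. after lcm(1, 2, 6) = 6 out-shuffles.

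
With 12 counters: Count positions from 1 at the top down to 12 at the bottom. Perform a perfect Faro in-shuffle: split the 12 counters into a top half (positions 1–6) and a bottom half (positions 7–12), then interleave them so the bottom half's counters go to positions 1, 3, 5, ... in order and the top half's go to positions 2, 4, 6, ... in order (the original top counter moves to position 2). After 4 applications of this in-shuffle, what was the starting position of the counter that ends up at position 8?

Work backwards from position 8, undoing one in-shuffle at a time:
8 ← 4 ← 2 ← 1 ← 7
So the counter now at position 8 started at position 7.

7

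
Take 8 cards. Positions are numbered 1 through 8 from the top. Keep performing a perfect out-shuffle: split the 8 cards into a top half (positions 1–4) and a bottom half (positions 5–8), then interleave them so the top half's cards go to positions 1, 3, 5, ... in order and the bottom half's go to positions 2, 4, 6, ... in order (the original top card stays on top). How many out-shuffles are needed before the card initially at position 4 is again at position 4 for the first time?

Follow position 4 under repeated out-shuffles:
4 → 7 → 6 → 4
It first returns after 3 out-shuffles.

3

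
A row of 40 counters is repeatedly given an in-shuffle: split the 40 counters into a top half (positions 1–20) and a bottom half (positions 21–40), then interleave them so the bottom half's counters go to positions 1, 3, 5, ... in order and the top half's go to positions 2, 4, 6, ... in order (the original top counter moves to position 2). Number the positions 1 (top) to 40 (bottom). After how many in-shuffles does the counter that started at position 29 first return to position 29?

20

Follow position 29 under repeated in-shuffles:
29 → 17 → 34 → 27 → 13 → 26 → 11 → 22 → 3 → 6 → 12 → 24 → 7 → 14 → 28 → 15 → 30 → 19 → 38 → 35 → 29
It first returns after 20 in-shuffles.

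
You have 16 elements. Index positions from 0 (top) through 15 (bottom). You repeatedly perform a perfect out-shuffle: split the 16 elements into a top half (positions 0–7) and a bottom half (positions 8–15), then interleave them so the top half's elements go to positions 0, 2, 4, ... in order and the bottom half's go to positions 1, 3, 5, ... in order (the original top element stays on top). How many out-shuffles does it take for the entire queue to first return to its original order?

4

The out-shuffle permutes the 16 positions with cycle lengths [1, 1, 2, 4, 4, 4].
Every element is home exactly when every cycle has completed a whole number of laps, i.e. after lcm(1, 2, 4) = 4 out-shuffles.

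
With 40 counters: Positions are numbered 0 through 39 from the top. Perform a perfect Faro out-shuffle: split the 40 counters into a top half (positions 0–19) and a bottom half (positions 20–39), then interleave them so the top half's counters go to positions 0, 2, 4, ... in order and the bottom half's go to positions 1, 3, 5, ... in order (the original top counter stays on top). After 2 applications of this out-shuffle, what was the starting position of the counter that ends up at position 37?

19

Work backwards from position 37, undoing one out-shuffle at a time:
37 ← 38 ← 19
So the counter now at position 37 started at position 19.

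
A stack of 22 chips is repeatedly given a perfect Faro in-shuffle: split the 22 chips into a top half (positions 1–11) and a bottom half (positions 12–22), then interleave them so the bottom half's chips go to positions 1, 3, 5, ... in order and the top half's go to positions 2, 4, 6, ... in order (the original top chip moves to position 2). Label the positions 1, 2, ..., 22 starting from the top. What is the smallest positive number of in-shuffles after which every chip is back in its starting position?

11

The in-shuffle permutes the 22 positions with cycle lengths [11, 11].
Every chip is home exactly when every cycle has completed a whole number of laps, i.e. after lcm(11) = 11 in-shuffles.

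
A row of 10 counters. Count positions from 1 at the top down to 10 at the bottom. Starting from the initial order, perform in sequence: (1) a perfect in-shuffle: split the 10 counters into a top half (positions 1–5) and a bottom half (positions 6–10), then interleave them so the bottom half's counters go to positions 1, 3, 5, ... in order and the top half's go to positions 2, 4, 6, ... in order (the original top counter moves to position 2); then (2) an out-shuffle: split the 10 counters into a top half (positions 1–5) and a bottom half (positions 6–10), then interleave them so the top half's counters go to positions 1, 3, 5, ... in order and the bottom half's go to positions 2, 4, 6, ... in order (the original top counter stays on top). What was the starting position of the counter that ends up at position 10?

5

Undo the operations in reverse order, starting from position 10:
  undo op 2 (out-shuffle, from bottom half): 10 ← 10
  undo op 1 (in-shuffle, from top half): 10 ← 5
So the counter at position 10 came from original position 5.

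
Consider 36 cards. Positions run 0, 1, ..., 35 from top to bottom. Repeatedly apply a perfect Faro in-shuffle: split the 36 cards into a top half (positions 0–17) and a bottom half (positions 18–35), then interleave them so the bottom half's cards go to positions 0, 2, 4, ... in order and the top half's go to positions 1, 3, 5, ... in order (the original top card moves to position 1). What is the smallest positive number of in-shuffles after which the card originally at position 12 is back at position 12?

Follow position 12 under repeated in-shuffles:
12 → 25 → 14 → 29 → 22 → 8 → 17 → 35 → ... → 12 (length 36)
It first returns after 36 in-shuffles.

36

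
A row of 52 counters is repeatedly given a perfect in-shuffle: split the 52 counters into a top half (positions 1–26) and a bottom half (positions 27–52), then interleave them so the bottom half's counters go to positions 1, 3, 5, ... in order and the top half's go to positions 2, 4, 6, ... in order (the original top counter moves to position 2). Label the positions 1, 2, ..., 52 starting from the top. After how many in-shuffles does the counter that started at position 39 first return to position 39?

Follow position 39 under repeated in-shuffles:
39 → 25 → 50 → 47 → 41 → 29 → 5 → 10 → ... → 39 (length 52)
It first returns after 52 in-shuffles.

52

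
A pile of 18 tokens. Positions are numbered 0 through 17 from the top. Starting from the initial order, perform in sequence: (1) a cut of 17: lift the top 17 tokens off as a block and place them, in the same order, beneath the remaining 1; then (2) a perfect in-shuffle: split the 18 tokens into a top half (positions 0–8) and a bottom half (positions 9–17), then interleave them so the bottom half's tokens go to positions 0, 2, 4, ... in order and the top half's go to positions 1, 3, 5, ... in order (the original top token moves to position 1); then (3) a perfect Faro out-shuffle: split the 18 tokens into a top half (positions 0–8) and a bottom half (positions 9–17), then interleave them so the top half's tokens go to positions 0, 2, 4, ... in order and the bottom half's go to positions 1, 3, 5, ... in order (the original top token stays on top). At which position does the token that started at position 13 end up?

3

Track the token from position 13 forward through each operation:
  after op 1 (cut 17): 13 → 14
  after op 2 (in-shuffle): 14 → 10
  after op 3 (out-shuffle): 10 → 3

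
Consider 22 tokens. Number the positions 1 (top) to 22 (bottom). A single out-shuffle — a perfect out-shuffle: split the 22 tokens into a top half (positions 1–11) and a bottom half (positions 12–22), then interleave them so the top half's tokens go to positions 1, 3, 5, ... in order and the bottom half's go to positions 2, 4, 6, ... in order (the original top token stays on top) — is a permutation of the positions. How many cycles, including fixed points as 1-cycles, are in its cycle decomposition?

7

Trace each unvisited position around until it returns:
(1) (2 3 5 9 17 12) (4 7 13) (6 11 21 20 18 14) (8 15) (10 19 16) (22)
7 cycles in total.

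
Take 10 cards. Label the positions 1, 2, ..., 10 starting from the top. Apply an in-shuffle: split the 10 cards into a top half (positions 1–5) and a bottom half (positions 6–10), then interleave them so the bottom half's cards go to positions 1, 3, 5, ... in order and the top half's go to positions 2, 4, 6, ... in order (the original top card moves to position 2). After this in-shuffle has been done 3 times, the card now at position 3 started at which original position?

10

Work backwards from position 3, undoing one in-shuffle at a time:
3 ← 7 ← 9 ← 10
So the card now at position 3 started at position 10.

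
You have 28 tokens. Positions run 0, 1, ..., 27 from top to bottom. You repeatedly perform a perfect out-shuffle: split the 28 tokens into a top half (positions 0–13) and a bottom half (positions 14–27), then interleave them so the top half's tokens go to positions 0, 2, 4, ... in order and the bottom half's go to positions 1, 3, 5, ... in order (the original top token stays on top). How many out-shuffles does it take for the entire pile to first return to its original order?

The out-shuffle permutes the 28 positions with cycle lengths [1, 1, 2, 6, 18].
Every token is home exactly when every cycle has completed a whole number of laps, i.e. after lcm(1, 2, 6, 18) = 18 out-shuffles.

18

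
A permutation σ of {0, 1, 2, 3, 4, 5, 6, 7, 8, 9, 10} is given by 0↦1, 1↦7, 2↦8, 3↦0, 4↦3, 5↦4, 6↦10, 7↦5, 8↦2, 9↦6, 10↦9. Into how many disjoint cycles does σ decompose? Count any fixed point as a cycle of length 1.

3

Cycle decomposition: (0 1 7 5 4 3) (2 8) (6 10 9).
3 cycles.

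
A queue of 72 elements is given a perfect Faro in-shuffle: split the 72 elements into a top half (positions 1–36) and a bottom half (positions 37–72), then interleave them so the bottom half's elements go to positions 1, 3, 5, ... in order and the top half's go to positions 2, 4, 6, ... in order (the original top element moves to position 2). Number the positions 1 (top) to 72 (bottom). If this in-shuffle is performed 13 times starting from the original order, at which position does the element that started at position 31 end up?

Track position through each in-shuffle: 31 → 62 → 51 → 29 → 58 → ... (continuing for 13 shuffles total) → 58.

58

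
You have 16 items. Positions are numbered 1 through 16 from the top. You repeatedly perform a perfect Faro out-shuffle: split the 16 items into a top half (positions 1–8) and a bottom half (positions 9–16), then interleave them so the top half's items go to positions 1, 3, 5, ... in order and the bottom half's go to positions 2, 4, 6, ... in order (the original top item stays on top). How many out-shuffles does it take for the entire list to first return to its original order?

4

The out-shuffle permutes the 16 positions with cycle lengths [1, 1, 2, 4, 4, 4].
Every item is home exactly when every cycle has completed a whole number of laps, i.e. after lcm(1, 2, 4) = 4 out-shuffles.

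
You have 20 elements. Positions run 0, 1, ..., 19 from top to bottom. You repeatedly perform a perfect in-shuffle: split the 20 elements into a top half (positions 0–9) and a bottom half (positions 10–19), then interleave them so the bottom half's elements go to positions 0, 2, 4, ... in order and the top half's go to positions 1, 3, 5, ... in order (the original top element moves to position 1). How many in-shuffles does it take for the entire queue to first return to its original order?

6

The in-shuffle permutes the 20 positions with cycle lengths [2, 3, 3, 6, 6].
Every element is home exactly when every cycle has completed a whole number of laps, i.e. after lcm(2, 3, 6) = 6 in-shuffles.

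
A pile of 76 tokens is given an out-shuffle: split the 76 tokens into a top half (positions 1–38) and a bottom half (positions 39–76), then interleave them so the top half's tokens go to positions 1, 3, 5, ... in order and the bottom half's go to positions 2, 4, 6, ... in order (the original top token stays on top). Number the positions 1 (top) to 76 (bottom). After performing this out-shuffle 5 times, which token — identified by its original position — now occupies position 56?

Work backwards from position 56, undoing one out-shuffle at a time:
56 ← 66 ← 71 ← 36 ← 56 ← 66
So the token now at position 56 started at position 66.

66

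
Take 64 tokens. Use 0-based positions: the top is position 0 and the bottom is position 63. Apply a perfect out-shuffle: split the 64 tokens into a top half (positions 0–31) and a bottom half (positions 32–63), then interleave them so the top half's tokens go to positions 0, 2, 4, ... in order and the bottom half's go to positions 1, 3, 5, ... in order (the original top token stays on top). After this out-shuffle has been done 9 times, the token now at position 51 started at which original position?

Work backwards from position 51, undoing one out-shuffle at a time:
51 ← 57 ← 60 ← 30 ← 15 ← 39 ← 51 ← 57 ← 60 ← 30
So the token now at position 51 started at position 30.

30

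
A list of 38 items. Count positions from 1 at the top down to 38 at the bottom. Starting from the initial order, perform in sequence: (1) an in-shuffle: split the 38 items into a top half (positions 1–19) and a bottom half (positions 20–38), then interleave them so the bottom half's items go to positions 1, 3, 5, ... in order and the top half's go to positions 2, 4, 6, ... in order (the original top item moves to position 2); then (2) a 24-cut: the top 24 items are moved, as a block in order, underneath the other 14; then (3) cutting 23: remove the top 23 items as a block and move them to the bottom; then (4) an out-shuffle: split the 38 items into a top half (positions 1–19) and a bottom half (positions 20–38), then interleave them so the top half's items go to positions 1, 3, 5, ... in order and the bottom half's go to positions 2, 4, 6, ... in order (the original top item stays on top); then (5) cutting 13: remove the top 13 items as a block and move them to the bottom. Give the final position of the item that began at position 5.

26

Track the item from position 5 forward through each operation:
  after op 1 (in-shuffle): 5 → 10
  after op 2 (cut 24): 10 → 24
  after op 3 (cut 23): 24 → 1
  after op 4 (out-shuffle): 1 → 1
  after op 5 (cut 13): 1 → 26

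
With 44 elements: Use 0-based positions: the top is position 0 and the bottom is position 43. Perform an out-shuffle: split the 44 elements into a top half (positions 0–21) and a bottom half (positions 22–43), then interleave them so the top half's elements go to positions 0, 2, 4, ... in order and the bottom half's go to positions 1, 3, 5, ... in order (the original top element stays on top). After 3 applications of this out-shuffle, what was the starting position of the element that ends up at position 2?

Work backwards from position 2, undoing one out-shuffle at a time:
2 ← 1 ← 22 ← 11
So the element now at position 2 started at position 11.

11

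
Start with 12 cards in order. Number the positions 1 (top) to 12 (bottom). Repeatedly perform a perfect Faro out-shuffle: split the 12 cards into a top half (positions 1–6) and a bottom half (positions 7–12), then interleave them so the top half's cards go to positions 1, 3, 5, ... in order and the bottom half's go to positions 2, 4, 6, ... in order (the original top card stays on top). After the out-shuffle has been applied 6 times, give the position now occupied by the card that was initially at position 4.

Track the card's position through each out-shuffle:
4 → 7 → 2 → 3 → 5 → 9 → 6

6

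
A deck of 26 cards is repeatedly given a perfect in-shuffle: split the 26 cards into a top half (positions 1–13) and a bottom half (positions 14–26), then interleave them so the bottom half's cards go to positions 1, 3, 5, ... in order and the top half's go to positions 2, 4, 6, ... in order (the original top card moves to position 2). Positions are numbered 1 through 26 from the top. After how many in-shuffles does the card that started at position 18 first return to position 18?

Follow position 18 under repeated in-shuffles:
18 → 9 → 18
It first returns after 2 in-shuffles.

2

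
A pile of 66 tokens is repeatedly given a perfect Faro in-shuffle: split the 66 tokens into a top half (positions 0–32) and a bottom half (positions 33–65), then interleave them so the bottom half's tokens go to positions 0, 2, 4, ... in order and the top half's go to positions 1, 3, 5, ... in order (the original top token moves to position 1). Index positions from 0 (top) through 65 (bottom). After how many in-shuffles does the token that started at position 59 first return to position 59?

Follow position 59 under repeated in-shuffles:
59 → 52 → 38 → 10 → 21 → 43 → 20 → 41 → ... → 59 (length 66)
It first returns after 66 in-shuffles.

66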